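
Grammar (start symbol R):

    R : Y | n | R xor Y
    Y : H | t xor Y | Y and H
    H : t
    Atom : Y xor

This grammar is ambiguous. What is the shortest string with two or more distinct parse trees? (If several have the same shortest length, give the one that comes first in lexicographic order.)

length 1: no string has ≥2 trees
length 3: t xor t has 2 parse trees

Two derivations of t xor t:
  R ⇒ Y ⇒ t xor Y ⇒ t xor H ⇒ t xor t
  R ⇒ R xor Y ⇒ Y xor Y ⇒ H xor Y ⇒ t xor Y ⇒ t xor H ⇒ t xor t

t xor t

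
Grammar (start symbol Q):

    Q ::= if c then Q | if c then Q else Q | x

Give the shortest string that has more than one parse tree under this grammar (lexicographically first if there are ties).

if c then if c then x else x

length 1: no string has ≥2 trees
length 4: no string has ≥2 trees
length 6: no string has ≥2 trees
length 7: no string has ≥2 trees
length 9: if c then if c then x else x has 2 parse trees

Two derivations of if c then if c then x else x:
  Q ⇒ if c then Q ⇒ if c then if c then Q else Q ⇒ if c then if c then x else Q ⇒ if c then if c then x else x
  Q ⇒ if c then Q else Q ⇒ if c then if c then Q else Q ⇒ if c then if c then x else Q ⇒ if c then if c then x else x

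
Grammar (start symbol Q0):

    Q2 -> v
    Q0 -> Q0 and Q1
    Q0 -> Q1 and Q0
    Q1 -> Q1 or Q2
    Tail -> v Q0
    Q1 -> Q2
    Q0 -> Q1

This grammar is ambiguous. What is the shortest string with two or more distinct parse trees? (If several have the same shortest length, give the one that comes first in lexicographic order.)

v and v

length 1: no string has ≥2 trees
length 3: v and v has 2 parse trees

Two derivations of v and v:
  Q0 ⇒ Q0 and Q1 ⇒ Q1 and Q1 ⇒ Q2 and Q1 ⇒ v and Q1 ⇒ v and Q2 ⇒ v and v
  Q0 ⇒ Q1 and Q0 ⇒ Q2 and Q0 ⇒ v and Q0 ⇒ v and Q1 ⇒ v and Q2 ⇒ v and v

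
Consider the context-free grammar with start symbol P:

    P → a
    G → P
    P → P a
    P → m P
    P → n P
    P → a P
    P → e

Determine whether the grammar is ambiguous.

Ambiguous

Witness: a a

Derivation 1: P ⇒ P a ⇒ a a
Derivation 2: P ⇒ a P ⇒ a a

Two distinct leftmost derivations for the same string.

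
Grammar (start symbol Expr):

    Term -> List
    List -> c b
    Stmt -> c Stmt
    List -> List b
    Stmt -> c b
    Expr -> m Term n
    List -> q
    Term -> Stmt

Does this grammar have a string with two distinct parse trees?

Witness: m c b n

Derivation 1: Expr ⇒ m Term n ⇒ m List n ⇒ m c b n
Derivation 2: Expr ⇒ m Term n ⇒ m Stmt n ⇒ m c b n

Two distinct leftmost derivations for the same string.

Ambiguous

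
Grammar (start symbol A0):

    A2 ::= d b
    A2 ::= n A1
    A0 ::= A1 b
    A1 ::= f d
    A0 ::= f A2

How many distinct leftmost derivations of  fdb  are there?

Parse trees for fdb:
  [A0 [A1 f d] b]
  [A0 f [A2 d b]]

2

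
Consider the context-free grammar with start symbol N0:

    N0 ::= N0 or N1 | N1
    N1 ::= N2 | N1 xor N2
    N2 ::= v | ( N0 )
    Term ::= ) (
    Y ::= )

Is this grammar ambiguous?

Unambiguous

(Term, Y are unreachable from N0, so their rules don't affect L(N0).) This is a standard precedence ladder (N0 over N1 over N2), with each level left-recursive on its own operator ('or' at N0, 'xor' at N1). That structure is LR(1), hence unambiguous.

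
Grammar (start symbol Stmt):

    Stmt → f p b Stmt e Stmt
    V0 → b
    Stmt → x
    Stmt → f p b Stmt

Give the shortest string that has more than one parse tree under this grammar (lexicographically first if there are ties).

length 1: no string has ≥2 trees
length 4: no string has ≥2 trees
length 6: no string has ≥2 trees
length 7: no string has ≥2 trees
length 9: f p b f p b x e x has 2 parse trees

Two derivations of f p b f p b x e x:
  Stmt ⇒ f p b Stmt e Stmt ⇒ f p b f p b Stmt e Stmt ⇒ f p b f p b x e Stmt ⇒ f p b f p b x e x
  Stmt ⇒ f p b Stmt ⇒ f p b f p b Stmt e Stmt ⇒ f p b f p b x e Stmt ⇒ f p b f p b x e x

f p b f p b x e x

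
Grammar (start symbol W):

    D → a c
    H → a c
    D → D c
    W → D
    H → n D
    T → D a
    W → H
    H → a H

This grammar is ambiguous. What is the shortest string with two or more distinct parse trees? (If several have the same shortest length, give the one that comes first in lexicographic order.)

a c

length 2: a c has 2 parse trees

Two derivations of a c:
  W ⇒ D ⇒ a c
  W ⇒ H ⇒ a c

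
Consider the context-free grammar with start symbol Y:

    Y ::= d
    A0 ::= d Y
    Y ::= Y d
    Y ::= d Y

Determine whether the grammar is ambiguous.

Ambiguous

Witness: d d

Derivation 1: Y ⇒ Y d ⇒ d d
Derivation 2: Y ⇒ d Y ⇒ d d

Two distinct leftmost derivations for the same string.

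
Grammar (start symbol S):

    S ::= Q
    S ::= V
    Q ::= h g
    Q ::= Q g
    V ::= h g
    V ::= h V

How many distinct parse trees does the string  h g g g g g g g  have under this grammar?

Parse trees for h g g g g g g g:
  [S [Q [Q [Q [Q [Q [Q [Q h g] g] g] g] g] g] g]]

1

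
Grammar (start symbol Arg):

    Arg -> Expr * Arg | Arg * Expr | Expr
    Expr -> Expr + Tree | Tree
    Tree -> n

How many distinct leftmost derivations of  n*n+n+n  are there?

2

Parse trees for n*n+n+n:
  [Arg [Expr [Tree n]] * [Arg [Expr [Expr [Expr [Tree n]] + [Tree n]] + [Tree n]]]]
  [Arg [Arg [Expr [Tree n]]] * [Expr [Expr [Expr [Tree n]] + [Tree n]] + [Tree n]]]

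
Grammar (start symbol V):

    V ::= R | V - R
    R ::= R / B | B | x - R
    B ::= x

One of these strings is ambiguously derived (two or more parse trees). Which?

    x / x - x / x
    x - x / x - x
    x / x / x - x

x - x / x - x

x / x - x / x: 1 tree
x - x / x - x: 3 trees
x / x / x - x: 1 tree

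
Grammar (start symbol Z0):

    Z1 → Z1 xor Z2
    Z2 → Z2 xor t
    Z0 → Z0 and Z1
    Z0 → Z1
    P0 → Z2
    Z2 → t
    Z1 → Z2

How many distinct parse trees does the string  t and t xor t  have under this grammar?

Parse trees for t and t xor t:
  [Z0 [Z0 [Z1 [Z2 t]]] and [Z1 [Z1 [Z2 t]] xor [Z2 t]]]
  [Z0 [Z0 [Z1 [Z2 t]]] and [Z1 [Z2 [Z2 t] xor t]]]

2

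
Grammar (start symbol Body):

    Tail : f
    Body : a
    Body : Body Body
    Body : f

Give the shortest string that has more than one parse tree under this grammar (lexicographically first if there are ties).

a a a

length 1: no string has ≥2 trees
length 2: no string has ≥2 trees
length 3: a a a has 2 parse trees

Two derivations of a a a:
  Body ⇒ Body Body ⇒ a Body ⇒ a Body Body ⇒ a a Body ⇒ a a a
  Body ⇒ Body Body ⇒ Body Body Body ⇒ a Body Body ⇒ a a Body ⇒ a a a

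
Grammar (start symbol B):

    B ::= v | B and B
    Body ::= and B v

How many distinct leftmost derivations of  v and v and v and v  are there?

5

Parse trees for v and v and v and v:
  [B [B v] and [B [B v] and [B [B v] and [B v]]]]
  [B [B v] and [B [B [B v] and [B v]] and [B v]]]
  [B [B [B v] and [B v]] and [B [B v] and [B v]]]
  [B [B [B v] and [B [B v] and [B v]]] and [B v]]
  [B [B [B [B v] and [B v]] and [B v]] and [B v]]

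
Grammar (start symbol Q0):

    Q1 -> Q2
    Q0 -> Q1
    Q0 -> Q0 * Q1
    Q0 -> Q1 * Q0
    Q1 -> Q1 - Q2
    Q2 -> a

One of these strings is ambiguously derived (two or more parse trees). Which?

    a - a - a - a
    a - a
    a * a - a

a - a - a - a: 1 tree
a - a: 1 tree
a * a - a: 2 trees

a * a - a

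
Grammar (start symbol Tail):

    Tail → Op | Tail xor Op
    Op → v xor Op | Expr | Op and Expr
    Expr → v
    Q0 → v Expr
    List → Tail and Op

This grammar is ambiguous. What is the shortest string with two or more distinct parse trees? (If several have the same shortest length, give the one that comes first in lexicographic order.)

length 1: no string has ≥2 trees
length 3: v xor v has 2 parse trees

Two derivations of v xor v:
  Tail ⇒ Op ⇒ v xor Op ⇒ v xor Expr ⇒ v xor v
  Tail ⇒ Tail xor Op ⇒ Op xor Op ⇒ Expr xor Op ⇒ v xor Op ⇒ v xor Expr ⇒ v xor v

v xor v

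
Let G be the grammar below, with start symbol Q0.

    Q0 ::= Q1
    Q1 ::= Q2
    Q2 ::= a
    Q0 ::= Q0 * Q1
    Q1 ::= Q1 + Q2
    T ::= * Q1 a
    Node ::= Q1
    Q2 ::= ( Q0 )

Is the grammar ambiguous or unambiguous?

Only Q0, Q1, Q2 are reachable from Q0; ignoring the rest: This is a standard precedence ladder (Q0 over Q1 over Q2), with each level left-recursive on its own operator ('*' at Q0, '+' at Q1). That structure is LR(1), hence unambiguous.

Unambiguous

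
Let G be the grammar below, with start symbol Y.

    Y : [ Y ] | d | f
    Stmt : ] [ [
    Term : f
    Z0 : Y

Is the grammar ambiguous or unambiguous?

Unambiguous

(Stmt, Term, Z0 are unreachable from Y, so their rules don't affect L(Y).) L(Y) is { openⁿ atom closeⁿ : n ≥ 0 }. The bracket depth fixes n, and the derivation is forced at every step.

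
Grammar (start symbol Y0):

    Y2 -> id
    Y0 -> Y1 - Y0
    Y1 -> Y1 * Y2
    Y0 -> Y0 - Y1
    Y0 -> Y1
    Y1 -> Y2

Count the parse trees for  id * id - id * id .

Parse trees for id * id - id * id:
  [Y0 [Y1 [Y1 [Y2 id]] * [Y2 id]] - [Y0 [Y1 [Y1 [Y2 id]] * [Y2 id]]]]
  [Y0 [Y0 [Y1 [Y1 [Y2 id]] * [Y2 id]]] - [Y1 [Y1 [Y2 id]] * [Y2 id]]]

2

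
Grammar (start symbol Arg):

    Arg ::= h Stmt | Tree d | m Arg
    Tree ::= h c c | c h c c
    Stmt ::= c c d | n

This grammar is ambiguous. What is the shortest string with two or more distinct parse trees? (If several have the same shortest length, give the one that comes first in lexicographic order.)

h c c d

length 2: no string has ≥2 trees
length 3: no string has ≥2 trees
length 4: h c c d has 2 parse trees

Two derivations of h c c d:
  Arg ⇒ h Stmt ⇒ h c c d
  Arg ⇒ Tree d ⇒ h c c d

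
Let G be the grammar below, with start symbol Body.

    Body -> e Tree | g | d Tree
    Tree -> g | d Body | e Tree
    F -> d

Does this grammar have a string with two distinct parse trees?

Unambiguous

(F is unreachable from Body, so its rules don't affect L(Body).) Restricted to the reachable nonterminals, every rule has the form A → t or A → t B, and no two rules for the same A share a first terminal. The grammar encodes a DFA — one run per string.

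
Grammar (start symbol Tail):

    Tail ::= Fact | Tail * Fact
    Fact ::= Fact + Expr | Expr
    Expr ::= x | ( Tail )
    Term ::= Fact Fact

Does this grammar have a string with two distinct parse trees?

Unambiguous

(Term is unreachable from Tail, so its rules don't affect L(Tail).) Tail → Tail * Fact | Fact  ;  Fact → Fact + Expr | Expr  — a left-associative chain with Expr at the bottom. Each string factors uniquely by precedence.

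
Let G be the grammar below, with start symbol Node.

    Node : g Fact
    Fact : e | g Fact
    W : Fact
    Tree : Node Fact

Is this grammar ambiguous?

Unambiguous

Only Node, Fact are reachable from Node; ignoring the rest: Each reachable nonterminal has at most one production per leading terminal, and all productions are right-linear; the derivation is determined token-by-token.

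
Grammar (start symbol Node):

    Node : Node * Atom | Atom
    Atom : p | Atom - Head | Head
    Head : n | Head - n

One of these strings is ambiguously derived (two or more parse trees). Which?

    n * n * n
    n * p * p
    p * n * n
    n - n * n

n * n * n: 1 tree
n * p * p: 1 tree
p * n * n: 1 tree
n - n * n: 2 trees

n - n * n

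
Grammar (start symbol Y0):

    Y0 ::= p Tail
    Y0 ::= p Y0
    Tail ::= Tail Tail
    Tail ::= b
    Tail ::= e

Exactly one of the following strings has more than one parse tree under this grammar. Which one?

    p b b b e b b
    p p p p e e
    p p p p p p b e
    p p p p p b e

p b b b e b b: 42 trees
p p p p e e: 1 tree
p p p p p p b e: 1 tree
p p p p p b e: 1 tree

p b b b e b b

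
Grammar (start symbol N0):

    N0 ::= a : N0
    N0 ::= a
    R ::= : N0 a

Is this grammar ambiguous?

(R is unreachable from N0, so its rules don't affect L(N0).) The reachable grammar is A → atom sep A | atom. Each atom is followed by either the separator (recurse) or end-of-string (stop) — no choice point.

Unambiguous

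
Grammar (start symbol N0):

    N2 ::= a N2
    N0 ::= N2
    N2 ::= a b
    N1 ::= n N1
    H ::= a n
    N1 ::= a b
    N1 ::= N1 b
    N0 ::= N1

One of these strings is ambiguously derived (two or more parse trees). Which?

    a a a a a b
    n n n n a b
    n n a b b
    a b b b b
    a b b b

a a a a a b: 1 tree
n n n n a b: 1 tree
n n a b b: 3 trees
a b b b b: 1 tree
a b b b: 1 tree

n n a b b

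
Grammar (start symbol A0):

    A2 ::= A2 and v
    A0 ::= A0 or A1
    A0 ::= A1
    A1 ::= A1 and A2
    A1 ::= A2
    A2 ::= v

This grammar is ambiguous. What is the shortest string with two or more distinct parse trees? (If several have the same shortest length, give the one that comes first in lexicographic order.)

length 1: no string has ≥2 trees
length 3: v and v has 2 parse trees

Two derivations of v and v:
  A0 ⇒ A1 ⇒ A1 and A2 ⇒ A2 and A2 ⇒ v and A2 ⇒ v and v
  A0 ⇒ A1 ⇒ A2 ⇒ A2 and v ⇒ v and v

v and v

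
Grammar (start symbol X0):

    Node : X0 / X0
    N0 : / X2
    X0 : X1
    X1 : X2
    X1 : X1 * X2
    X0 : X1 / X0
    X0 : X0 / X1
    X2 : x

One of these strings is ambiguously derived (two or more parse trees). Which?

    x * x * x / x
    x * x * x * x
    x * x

x * x * x / x

x * x * x / x: 2 trees
x * x * x * x: 1 tree
x * x: 1 tree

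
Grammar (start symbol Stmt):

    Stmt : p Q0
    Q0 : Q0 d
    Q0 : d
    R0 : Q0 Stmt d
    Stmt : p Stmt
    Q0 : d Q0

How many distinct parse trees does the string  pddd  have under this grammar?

Parse trees for pddd:
  [Stmt p [Q0 [Q0 [Q0 d] d] d]]
  [Stmt p [Q0 [Q0 d [Q0 d]] d]]
  [Stmt p [Q0 d [Q0 [Q0 d] d]]]
  [Stmt p [Q0 d [Q0 d [Q0 d]]]]

4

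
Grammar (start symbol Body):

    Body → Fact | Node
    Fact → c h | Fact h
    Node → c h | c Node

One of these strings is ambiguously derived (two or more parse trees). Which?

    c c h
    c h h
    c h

c h

c c h: 1 tree
c h h: 1 tree
c h: 2 trees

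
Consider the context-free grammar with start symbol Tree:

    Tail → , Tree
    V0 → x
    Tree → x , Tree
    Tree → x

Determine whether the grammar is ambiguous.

Only Tree is reachable from Tree; ignoring the rest: Right-recursive list with a separator: after each atom, whether the separator follows determines the rule. One parse per string.

Unambiguous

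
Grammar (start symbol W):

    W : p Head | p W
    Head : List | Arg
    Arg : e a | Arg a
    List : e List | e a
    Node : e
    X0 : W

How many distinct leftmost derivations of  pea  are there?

2

Parse trees for pea:
  [W p [Head [List e a]]]
  [W p [Head [Arg e a]]]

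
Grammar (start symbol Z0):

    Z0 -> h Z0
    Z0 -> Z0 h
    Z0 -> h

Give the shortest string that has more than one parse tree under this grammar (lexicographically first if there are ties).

h h

length 1: no string has ≥2 trees
length 2: h h has 2 parse trees

Two derivations of h h:
  Z0 ⇒ h Z0 ⇒ h h
  Z0 ⇒ Z0 h ⇒ h h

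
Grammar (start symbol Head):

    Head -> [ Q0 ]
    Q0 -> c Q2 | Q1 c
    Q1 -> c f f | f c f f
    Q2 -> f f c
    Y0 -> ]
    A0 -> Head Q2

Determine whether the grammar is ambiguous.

Ambiguous

Witness: [ c f f c ]

Derivation 1: Head ⇒ [ Q0 ] ⇒ [ c Q2 ] ⇒ [ c f f c ]
Derivation 2: Head ⇒ [ Q0 ] ⇒ [ Q1 c ] ⇒ [ c f f c ]

Two distinct leftmost derivations for the same string.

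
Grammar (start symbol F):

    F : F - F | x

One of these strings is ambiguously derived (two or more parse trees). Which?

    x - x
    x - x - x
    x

x - x - x

x - x: 1 tree
x - x - x: 2 trees
x: 1 tree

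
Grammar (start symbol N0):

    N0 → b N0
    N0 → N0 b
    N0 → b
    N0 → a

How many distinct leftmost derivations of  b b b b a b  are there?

5

Parse trees for b b b b a b:
  [N0 b [N0 b [N0 b [N0 b [N0 [N0 a] b]]]]]
  [N0 b [N0 b [N0 b [N0 [N0 b [N0 a]] b]]]]
  [N0 b [N0 b [N0 [N0 b [N0 b [N0 a]]] b]]]
  [N0 b [N0 [N0 b [N0 b [N0 b [N0 a]]]] b]]
  [N0 [N0 b [N0 b [N0 b [N0 b [N0 a]]]]] b]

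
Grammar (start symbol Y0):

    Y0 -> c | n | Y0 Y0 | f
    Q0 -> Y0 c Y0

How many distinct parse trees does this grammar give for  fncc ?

Parse trees for fncc:
  [Y0 [Y0 f] [Y0 [Y0 n] [Y0 [Y0 c] [Y0 c]]]]
  [Y0 [Y0 f] [Y0 [Y0 [Y0 n] [Y0 c]] [Y0 c]]]
  [Y0 [Y0 [Y0 f] [Y0 n]] [Y0 [Y0 c] [Y0 c]]]
  [Y0 [Y0 [Y0 f] [Y0 [Y0 n] [Y0 c]]] [Y0 c]]
  [Y0 [Y0 [Y0 [Y0 f] [Y0 n]] [Y0 c]] [Y0 c]]

5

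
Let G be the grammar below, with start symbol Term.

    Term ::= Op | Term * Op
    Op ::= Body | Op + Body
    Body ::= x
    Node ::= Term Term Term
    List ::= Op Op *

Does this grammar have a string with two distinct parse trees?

Only Term, Op, Body are reachable from Term; ignoring the rest: This is a standard precedence ladder (Term over Op over Body), with each level left-recursive on its own operator ('*' at Term, '+' at Op). That structure is LR(1), hence unambiguous.

Unambiguous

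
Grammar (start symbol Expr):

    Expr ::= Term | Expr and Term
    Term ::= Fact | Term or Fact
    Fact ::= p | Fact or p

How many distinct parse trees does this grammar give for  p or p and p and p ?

2

Parse trees for p or p and p and p:
  [Expr [Expr [Expr [Term [Fact [Fact p] or p]]] and [Term [Fact p]]] and [Term [Fact p]]]
  [Expr [Expr [Expr [Term [Term [Fact p]] or [Fact p]]] and [Term [Fact p]]] and [Term [Fact p]]]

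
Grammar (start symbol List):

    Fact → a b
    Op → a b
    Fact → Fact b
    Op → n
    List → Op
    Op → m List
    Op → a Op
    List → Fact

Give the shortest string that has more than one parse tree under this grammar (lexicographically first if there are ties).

a b

length 1: no string has ≥2 trees
length 2: a b has 2 parse trees

Two derivations of a b:
  List ⇒ Op ⇒ a b
  List ⇒ Fact ⇒ a b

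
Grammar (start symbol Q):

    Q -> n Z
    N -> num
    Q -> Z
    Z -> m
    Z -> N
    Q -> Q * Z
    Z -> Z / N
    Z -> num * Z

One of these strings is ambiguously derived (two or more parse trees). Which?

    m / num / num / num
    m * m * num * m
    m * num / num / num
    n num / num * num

m / num / num / num: 1 tree
m * m * num * m: 2 trees
m * num / num / num: 1 tree
n num / num * num: 1 tree

m * m * num * m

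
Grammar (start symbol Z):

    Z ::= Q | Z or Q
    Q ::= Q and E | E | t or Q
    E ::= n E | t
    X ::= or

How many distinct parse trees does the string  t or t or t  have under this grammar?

4

Parse trees for t or t or t:
  [Z [Q t or [Q t or [Q [E t]]]]]
  [Z [Z [Q [E t]]] or [Q t or [Q [E t]]]]
  [Z [Z [Q t or [Q [E t]]]] or [Q [E t]]]
  [Z [Z [Z [Q [E t]]] or [Q [E t]]] or [Q [E t]]]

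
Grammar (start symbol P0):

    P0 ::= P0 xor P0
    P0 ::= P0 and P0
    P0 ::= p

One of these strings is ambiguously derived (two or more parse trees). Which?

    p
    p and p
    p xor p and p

p xor p and p

p: 1 tree
p and p: 1 tree
p xor p and p: 2 trees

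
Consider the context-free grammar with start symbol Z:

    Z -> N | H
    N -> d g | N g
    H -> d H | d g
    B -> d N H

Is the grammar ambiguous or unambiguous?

Ambiguous

Witness: d g

Derivation 1: Z ⇒ N ⇒ d g
Derivation 2: Z ⇒ H ⇒ d g

Two distinct leftmost derivations for the same string.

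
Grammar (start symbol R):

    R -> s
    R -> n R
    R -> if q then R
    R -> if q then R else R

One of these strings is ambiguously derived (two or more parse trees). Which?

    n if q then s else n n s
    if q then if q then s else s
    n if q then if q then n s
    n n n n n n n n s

if q then if q then s else s

n if q then s else n n s: 1 tree
if q then if q then s else s: 2 trees
n if q then if q then n s: 1 tree
n n n n n n n n s: 1 tree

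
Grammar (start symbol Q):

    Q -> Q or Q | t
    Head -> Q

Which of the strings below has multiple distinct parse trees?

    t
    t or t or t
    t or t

t: 1 tree
t or t or t: 2 trees
t or t: 1 tree

t or t or t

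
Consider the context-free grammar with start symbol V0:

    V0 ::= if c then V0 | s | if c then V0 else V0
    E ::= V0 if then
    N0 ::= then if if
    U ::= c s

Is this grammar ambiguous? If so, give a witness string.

Ambiguous

Witness: if c then if c then s else s

Derivation 1: V0 ⇒ if c then V0 ⇒ if c then if c then V0 else V0 ⇒ if c then if c then s else V0 ⇒ if c then if c then s else s
Derivation 2: V0 ⇒ if c then V0 else V0 ⇒ if c then if c then V0 else V0 ⇒ if c then if c then s else V0 ⇒ if c then if c then s else s

Two distinct leftmost derivations for the same string.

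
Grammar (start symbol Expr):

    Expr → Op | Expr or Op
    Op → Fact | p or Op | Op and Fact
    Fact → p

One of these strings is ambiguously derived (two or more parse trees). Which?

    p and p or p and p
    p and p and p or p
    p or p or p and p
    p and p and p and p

p or p or p and p

p and p or p and p: 1 tree
p and p and p or p: 1 tree
p or p or p and p: 7 trees
p and p and p and p: 1 tree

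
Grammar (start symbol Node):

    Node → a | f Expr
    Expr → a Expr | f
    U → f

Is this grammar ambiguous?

Unambiguous

(U is unreachable from Node, so its rules don't affect L(Node).) The reachable rules are right-linear with at most one rule per (nonterminal, next-terminal) pair. Each input token forces the next rule, so parsing is deterministic.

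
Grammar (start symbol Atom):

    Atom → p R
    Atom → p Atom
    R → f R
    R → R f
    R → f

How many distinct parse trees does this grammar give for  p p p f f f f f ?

Parse trees for p p p f f f f f (showing first 6 of 16):
  [Atom p [Atom p [Atom p [R f [R f [R f [R f [R f]]]]]]]]
  [Atom p [Atom p [Atom p [R f [R f [R f [R [R f] f]]]]]]]
  [Atom p [Atom p [Atom p [R f [R f [R [R f [R f]] f]]]]]]
  [Atom p [Atom p [Atom p [R f [R f [R [R [R f] f] f]]]]]]
  [Atom p [Atom p [Atom p [R f [R [R f [R f [R f]]] f]]]]]
  [Atom p [Atom p [Atom p [R f [R [R f [R [R f] f]] f]]]]]

16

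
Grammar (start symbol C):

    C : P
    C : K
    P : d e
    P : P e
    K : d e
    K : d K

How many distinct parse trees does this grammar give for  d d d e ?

1

Parse trees for d d d e:
  [C [K d [K d [K d e]]]]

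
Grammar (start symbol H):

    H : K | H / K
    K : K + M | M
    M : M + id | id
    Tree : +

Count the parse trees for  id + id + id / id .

Parse trees for id + id + id / id:
  [H [H [K [K [M id]] + [M [M id] + id]]] / [K [M id]]]
  [H [H [K [K [K [M id]] + [M id]] + [M id]]] / [K [M id]]]
  [H [H [K [K [M [M id] + id]] + [M id]]] / [K [M id]]]
  [H [H [K [M [M [M id] + id] + id]]] / [K [M id]]]

4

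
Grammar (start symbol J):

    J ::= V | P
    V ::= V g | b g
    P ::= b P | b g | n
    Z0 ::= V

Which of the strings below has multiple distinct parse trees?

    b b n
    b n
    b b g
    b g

b b n: 1 tree
b n: 1 tree
b b g: 1 tree
b g: 2 trees

b g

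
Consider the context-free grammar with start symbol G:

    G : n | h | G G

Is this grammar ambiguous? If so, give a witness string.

Witness: h h h

Derivation 1: G ⇒ G G ⇒ h G ⇒ h G G ⇒ h h G ⇒ h h h
Derivation 2: G ⇒ G G ⇒ G G G ⇒ h G G ⇒ h h G ⇒ h h h

Two distinct leftmost derivations for the same string.

Ambiguous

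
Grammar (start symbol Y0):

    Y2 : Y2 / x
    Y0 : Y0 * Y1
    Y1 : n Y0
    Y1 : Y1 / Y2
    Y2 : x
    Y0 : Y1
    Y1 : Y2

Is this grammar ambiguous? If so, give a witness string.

Ambiguous

Witness: x / x

Derivation 1: Y0 ⇒ Y1 ⇒ Y1 / Y2 ⇒ Y2 / Y2 ⇒ x / Y2 ⇒ x / x
Derivation 2: Y0 ⇒ Y1 ⇒ Y2 ⇒ Y2 / x ⇒ x / x

Two distinct leftmost derivations for the same string.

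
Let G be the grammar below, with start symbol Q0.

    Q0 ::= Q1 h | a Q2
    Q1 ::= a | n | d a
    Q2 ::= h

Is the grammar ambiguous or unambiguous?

Ambiguous

Witness: a h

Derivation 1: Q0 ⇒ Q1 h ⇒ a h
Derivation 2: Q0 ⇒ a Q2 ⇒ a h

Two distinct leftmost derivations for the same string.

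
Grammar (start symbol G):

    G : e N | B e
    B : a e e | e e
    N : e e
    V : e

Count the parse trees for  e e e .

2

Parse trees for e e e:
  [G e [N e e]]
  [G [B e e] e]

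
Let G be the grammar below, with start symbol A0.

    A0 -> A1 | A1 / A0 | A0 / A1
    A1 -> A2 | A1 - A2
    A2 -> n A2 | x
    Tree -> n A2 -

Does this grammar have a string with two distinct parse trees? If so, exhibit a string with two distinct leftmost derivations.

Witness: x / x

Derivation 1: A0 ⇒ A1 / A0 ⇒ A2 / A0 ⇒ x / A0 ⇒ x / A1 ⇒ x / A2 ⇒ x / x
Derivation 2: A0 ⇒ A0 / A1 ⇒ A1 / A1 ⇒ A2 / A1 ⇒ x / A1 ⇒ x / A2 ⇒ x / x

Two distinct leftmost derivations for the same string.

Ambiguous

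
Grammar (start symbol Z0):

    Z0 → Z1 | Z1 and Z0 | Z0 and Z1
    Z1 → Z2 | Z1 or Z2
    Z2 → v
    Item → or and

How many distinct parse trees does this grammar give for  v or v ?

Parse trees for v or v:
  [Z0 [Z1 [Z1 [Z2 v]] or [Z2 v]]]

1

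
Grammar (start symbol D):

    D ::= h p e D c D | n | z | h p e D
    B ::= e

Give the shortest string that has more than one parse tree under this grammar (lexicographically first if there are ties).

h p e h p e n c n

length 1: no string has ≥2 trees
length 4: no string has ≥2 trees
length 6: no string has ≥2 trees
length 7: no string has ≥2 trees
length 9: h p e h p e n c n has 2 parse trees

Two derivations of h p e h p e n c n:
  D ⇒ h p e D c D ⇒ h p e h p e D c D ⇒ h p e h p e n c D ⇒ h p e h p e n c n
  D ⇒ h p e D ⇒ h p e h p e D c D ⇒ h p e h p e n c D ⇒ h p e h p e n c n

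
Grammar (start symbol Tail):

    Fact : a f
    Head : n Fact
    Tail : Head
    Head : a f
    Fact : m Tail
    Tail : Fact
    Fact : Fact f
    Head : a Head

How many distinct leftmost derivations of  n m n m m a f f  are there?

Parse trees for n m n m m a f f:
  [Tail [Head n [Fact m [Tail [Head n [Fact m [Tail [Fact m [Tail [Fact [Fact a f] f]]]]]]]]]]
  [Tail [Head n [Fact m [Tail [Head n [Fact m [Tail [Fact [Fact m [Tail [Head a f]]] f]]]]]]]]
  [Tail [Head n [Fact m [Tail [Head n [Fact m [Tail [Fact [Fact m [Tail [Fact a f]]] f]]]]]]]]
  [Tail [Head n [Fact m [Tail [Head n [Fact [Fact m [Tail [Fact m [Tail [Head a f]]]]] f]]]]]]
  [Tail [Head n [Fact m [Tail [Head n [Fact [Fact m [Tail [Fact m [Tail [Fact a f]]]]] f]]]]]]
  [Tail [Head n [Fact [Fact m [Tail [Head n [Fact m [Tail [Fact m [Tail [Head a f]]]]]]]] f]]]
  [Tail [Head n [Fact [Fact m [Tail [Head n [Fact m [Tail [Fact m [Tail [Fact a f]]]]]]]] f]]]

7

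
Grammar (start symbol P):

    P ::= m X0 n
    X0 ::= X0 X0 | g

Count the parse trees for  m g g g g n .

5

Parse trees for m g g g g n:
  [P m [X0 [X0 g] [X0 [X0 g] [X0 [X0 g] [X0 g]]]] n]
  [P m [X0 [X0 g] [X0 [X0 [X0 g] [X0 g]] [X0 g]]] n]
  [P m [X0 [X0 [X0 g] [X0 g]] [X0 [X0 g] [X0 g]]] n]
  [P m [X0 [X0 [X0 g] [X0 [X0 g] [X0 g]]] [X0 g]] n]
  [P m [X0 [X0 [X0 [X0 g] [X0 g]] [X0 g]] [X0 g]] n]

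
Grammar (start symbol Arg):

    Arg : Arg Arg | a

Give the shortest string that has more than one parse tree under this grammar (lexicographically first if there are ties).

a a a

length 1: no string has ≥2 trees
length 2: no string has ≥2 trees
length 3: a a a has 2 parse trees

Two derivations of a a a:
  Arg ⇒ Arg Arg ⇒ Arg Arg Arg ⇒ a Arg Arg ⇒ a a Arg ⇒ a a a
  Arg ⇒ Arg Arg ⇒ a Arg ⇒ a Arg Arg ⇒ a a Arg ⇒ a a a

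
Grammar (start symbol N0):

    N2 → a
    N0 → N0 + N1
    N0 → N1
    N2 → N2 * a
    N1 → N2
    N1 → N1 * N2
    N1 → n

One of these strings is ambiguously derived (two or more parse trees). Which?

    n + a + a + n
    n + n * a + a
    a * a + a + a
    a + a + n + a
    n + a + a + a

n + a + a + n: 1 tree
n + n * a + a: 1 tree
a * a + a + a: 2 trees
a + a + n + a: 1 tree
n + a + a + a: 1 tree

a * a + a + a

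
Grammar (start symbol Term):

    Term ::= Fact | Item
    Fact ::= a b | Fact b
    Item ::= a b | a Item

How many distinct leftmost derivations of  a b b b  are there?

1

Parse trees for a b b b:
  [Term [Fact [Fact [Fact a b] b] b]]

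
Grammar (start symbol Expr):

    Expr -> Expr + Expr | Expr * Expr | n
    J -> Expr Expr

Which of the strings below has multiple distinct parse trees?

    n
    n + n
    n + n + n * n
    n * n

n + n + n * n

n: 1 tree
n + n: 1 tree
n + n + n * n: 5 trees
n * n: 1 tree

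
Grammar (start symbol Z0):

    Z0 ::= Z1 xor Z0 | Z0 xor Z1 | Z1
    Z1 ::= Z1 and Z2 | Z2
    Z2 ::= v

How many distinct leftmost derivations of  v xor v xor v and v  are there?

Parse trees for v xor v xor v and v:
  [Z0 [Z1 [Z2 v]] xor [Z0 [Z1 [Z2 v]] xor [Z0 [Z1 [Z1 [Z2 v]] and [Z2 v]]]]]
  [Z0 [Z1 [Z2 v]] xor [Z0 [Z0 [Z1 [Z2 v]]] xor [Z1 [Z1 [Z2 v]] and [Z2 v]]]]
  [Z0 [Z0 [Z1 [Z2 v]] xor [Z0 [Z1 [Z2 v]]]] xor [Z1 [Z1 [Z2 v]] and [Z2 v]]]
  [Z0 [Z0 [Z0 [Z1 [Z2 v]]] xor [Z1 [Z2 v]]] xor [Z1 [Z1 [Z2 v]] and [Z2 v]]]

4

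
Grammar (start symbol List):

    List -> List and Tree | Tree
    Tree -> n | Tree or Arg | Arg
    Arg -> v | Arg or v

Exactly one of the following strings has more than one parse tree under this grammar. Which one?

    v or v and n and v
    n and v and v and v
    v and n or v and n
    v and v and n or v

v or v and n and v

v or v and n and v: 2 trees
n and v and v and v: 1 tree
v and n or v and n: 1 tree
v and v and n or v: 1 tree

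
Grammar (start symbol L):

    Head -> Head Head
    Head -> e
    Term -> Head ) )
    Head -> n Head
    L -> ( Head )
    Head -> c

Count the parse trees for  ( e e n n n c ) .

2

Parse trees for ( e e n n n c ):
  [L ( [Head [Head e] [Head [Head e] [Head n [Head n [Head n [Head c]]]]]] )]
  [L ( [Head [Head [Head e] [Head e]] [Head n [Head n [Head n [Head c]]]]] )]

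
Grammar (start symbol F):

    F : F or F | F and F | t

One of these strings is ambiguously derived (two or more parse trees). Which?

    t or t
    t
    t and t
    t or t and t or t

t or t and t or t

t or t: 1 tree
t: 1 tree
t and t: 1 tree
t or t and t or t: 5 trees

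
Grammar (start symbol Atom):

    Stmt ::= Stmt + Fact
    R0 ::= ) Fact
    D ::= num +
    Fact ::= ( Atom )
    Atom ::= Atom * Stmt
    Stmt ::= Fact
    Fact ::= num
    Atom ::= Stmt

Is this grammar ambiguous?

Unambiguous

Only Atom, Stmt, Fact are reachable from Atom; ignoring the rest: This is a standard precedence ladder (Atom over Stmt over Fact), with each level left-recursive on its own operator ('*' at Atom, '+' at Stmt). That structure is LR(1), hence unambiguous.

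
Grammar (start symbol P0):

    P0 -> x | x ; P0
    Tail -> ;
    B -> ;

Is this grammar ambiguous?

Only P0 is reachable from P0; ignoring the rest: The reachable grammar is A → atom sep A | atom. Each atom is followed by either the separator (recurse) or end-of-string (stop) — no choice point.

Unambiguous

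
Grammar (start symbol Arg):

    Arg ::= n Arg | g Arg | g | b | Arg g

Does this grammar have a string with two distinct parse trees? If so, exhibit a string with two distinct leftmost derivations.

Witness: g g

Derivation 1: Arg ⇒ g Arg ⇒ g g
Derivation 2: Arg ⇒ Arg g ⇒ g g

Two distinct leftmost derivations for the same string.

Ambiguous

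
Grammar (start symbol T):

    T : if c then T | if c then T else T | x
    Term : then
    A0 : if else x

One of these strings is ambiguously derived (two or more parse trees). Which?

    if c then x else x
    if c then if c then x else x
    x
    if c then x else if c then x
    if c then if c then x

if c then if c then x else x

if c then x else x: 1 tree
if c then if c then x else x: 2 trees
x: 1 tree
if c then x else if c then x: 1 tree
if c then if c then x: 1 tree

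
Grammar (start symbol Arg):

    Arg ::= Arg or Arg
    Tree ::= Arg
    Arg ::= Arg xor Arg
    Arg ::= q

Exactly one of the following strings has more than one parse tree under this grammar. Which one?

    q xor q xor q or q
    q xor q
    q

q xor q xor q or q: 5 trees
q xor q: 1 tree
q: 1 tree

q xor q xor q or q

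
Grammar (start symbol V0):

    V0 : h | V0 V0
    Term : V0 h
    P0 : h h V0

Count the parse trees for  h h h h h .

14

Parse trees for h h h h h (showing first 6 of 14):
  [V0 [V0 h] [V0 [V0 h] [V0 [V0 h] [V0 [V0 h] [V0 h]]]]]
  [V0 [V0 h] [V0 [V0 h] [V0 [V0 [V0 h] [V0 h]] [V0 h]]]]
  [V0 [V0 h] [V0 [V0 [V0 h] [V0 h]] [V0 [V0 h] [V0 h]]]]
  [V0 [V0 h] [V0 [V0 [V0 h] [V0 [V0 h] [V0 h]]] [V0 h]]]
  [V0 [V0 h] [V0 [V0 [V0 [V0 h] [V0 h]] [V0 h]] [V0 h]]]
  [V0 [V0 [V0 h] [V0 h]] [V0 [V0 h] [V0 [V0 h] [V0 h]]]]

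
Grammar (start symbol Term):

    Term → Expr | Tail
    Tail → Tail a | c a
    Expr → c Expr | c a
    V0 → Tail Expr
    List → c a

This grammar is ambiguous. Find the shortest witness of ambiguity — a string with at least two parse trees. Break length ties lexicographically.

length 2: c a has 2 parse trees

Two derivations of c a:
  Term ⇒ Expr ⇒ c a
  Term ⇒ Tail ⇒ c a

c a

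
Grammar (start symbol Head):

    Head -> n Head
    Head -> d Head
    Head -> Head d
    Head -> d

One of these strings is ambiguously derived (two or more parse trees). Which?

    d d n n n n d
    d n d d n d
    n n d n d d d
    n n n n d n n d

d d n n n n d: 1 tree
d n d d n d: 1 tree
n n d n d d d: 22 trees
n n n n d n n d: 1 tree

n n d n d d d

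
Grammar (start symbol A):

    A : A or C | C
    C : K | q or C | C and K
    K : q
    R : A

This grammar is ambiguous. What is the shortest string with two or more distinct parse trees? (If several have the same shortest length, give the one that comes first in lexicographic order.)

length 1: no string has ≥2 trees
length 3: q or q has 2 parse trees

Two derivations of q or q:
  A ⇒ A or C ⇒ C or C ⇒ K or C ⇒ q or C ⇒ q or K ⇒ q or q
  A ⇒ C ⇒ q or C ⇒ q or K ⇒ q or q

q or q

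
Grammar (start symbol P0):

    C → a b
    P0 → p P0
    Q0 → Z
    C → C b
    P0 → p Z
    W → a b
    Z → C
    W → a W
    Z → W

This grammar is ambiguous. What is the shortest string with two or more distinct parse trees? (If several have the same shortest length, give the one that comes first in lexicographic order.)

p a b

length 3: p a b has 2 parse trees

Two derivations of p a b:
  P0 ⇒ p Z ⇒ p C ⇒ p a b
  P0 ⇒ p Z ⇒ p W ⇒ p a b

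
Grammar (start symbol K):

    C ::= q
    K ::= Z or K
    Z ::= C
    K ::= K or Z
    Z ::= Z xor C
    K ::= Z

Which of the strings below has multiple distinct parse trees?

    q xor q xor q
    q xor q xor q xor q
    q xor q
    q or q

q xor q xor q: 1 tree
q xor q xor q xor q: 1 tree
q xor q: 1 tree
q or q: 2 trees

q or q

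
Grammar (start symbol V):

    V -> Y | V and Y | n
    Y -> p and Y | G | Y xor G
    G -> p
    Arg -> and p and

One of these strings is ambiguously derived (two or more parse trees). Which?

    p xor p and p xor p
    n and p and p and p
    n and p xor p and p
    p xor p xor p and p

p xor p and p xor p: 1 tree
n and p and p and p: 4 trees
n and p xor p and p: 1 tree
p xor p xor p and p: 1 tree

n and p and p and p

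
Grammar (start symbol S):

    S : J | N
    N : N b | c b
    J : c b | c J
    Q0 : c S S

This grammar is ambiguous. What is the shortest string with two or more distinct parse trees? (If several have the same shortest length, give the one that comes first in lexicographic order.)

length 2: c b has 2 parse trees

Two derivations of c b:
  S ⇒ J ⇒ c b
  S ⇒ N ⇒ c b

c b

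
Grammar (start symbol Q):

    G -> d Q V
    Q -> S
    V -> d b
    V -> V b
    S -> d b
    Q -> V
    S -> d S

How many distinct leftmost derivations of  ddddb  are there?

Parse trees for ddddb:
  [Q [S d [S d [S d [S d b]]]]]

1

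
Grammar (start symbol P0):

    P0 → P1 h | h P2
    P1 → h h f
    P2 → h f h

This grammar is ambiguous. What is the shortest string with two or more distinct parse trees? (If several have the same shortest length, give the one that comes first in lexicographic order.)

length 4: h h f h has 2 parse trees

Two derivations of h h f h:
  P0 ⇒ P1 h ⇒ h h f h
  P0 ⇒ h P2 ⇒ h h f h

h h f h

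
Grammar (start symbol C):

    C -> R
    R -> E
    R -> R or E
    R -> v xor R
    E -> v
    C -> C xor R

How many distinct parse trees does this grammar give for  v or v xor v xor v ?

Parse trees for v or v xor v xor v:
  [C [C [R [R [E v]] or [E v]]] xor [R v xor [R [E v]]]]
  [C [C [C [R [R [E v]] or [E v]]] xor [R [E v]]] xor [R [E v]]]

2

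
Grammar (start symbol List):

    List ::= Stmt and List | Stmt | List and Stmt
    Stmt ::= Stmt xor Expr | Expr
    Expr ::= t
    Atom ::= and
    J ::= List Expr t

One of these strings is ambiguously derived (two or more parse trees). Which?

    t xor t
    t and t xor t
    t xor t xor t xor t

t xor t: 1 tree
t and t xor t: 2 trees
t xor t xor t xor t: 1 tree

t and t xor t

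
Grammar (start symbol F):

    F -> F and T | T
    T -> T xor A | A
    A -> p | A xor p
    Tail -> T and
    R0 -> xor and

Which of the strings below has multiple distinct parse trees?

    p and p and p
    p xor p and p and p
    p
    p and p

p and p and p: 1 tree
p xor p and p and p: 2 trees
p: 1 tree
p and p: 1 tree

p xor p and p and p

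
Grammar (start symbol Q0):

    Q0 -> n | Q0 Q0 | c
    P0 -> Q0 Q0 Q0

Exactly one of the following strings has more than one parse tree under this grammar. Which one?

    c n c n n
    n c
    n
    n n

c n c n n: 14 trees
n c: 1 tree
n: 1 tree
n n: 1 tree

c n c n n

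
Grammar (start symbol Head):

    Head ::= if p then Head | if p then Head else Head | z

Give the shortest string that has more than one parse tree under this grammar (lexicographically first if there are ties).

if p then if p then z else z

length 1: no string has ≥2 trees
length 4: no string has ≥2 trees
length 6: no string has ≥2 trees
length 7: no string has ≥2 trees
length 9: if p then if p then z else z has 2 parse trees

Two derivations of if p then if p then z else z:
  Head ⇒ if p then Head ⇒ if p then if p then Head else Head ⇒ if p then if p then z else Head ⇒ if p then if p then z else z
  Head ⇒ if p then Head else Head ⇒ if p then if p then Head else Head ⇒ if p then if p then z else Head ⇒ if p then if p then z else z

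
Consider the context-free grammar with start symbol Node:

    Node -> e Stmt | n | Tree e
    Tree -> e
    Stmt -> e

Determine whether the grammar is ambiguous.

Ambiguous

Witness: e e

Derivation 1: Node ⇒ e Stmt ⇒ e e
Derivation 2: Node ⇒ Tree e ⇒ e e

Two distinct leftmost derivations for the same string.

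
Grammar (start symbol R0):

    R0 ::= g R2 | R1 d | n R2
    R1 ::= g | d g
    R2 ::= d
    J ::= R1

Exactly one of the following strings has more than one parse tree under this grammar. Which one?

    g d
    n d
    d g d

g d: 2 trees
n d: 1 tree
d g d: 1 tree

g d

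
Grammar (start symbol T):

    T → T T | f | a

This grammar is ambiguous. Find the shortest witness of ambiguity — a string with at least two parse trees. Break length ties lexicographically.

a a a

length 1: no string has ≥2 trees
length 2: no string has ≥2 trees
length 3: a a a has 2 parse trees

Two derivations of a a a:
  T ⇒ T T ⇒ T T T ⇒ a T T ⇒ a a T ⇒ a a a
  T ⇒ T T ⇒ a T ⇒ a T T ⇒ a a T ⇒ a a a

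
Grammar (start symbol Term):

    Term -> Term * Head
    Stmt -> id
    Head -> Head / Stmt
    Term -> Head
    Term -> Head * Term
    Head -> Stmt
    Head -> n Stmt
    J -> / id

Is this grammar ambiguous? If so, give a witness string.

Ambiguous

Witness: id * id

Derivation 1: Term ⇒ Term * Head ⇒ Head * Head ⇒ Stmt * Head ⇒ id * Head ⇒ id * Stmt ⇒ id * id
Derivation 2: Term ⇒ Head * Term ⇒ Stmt * Term ⇒ id * Term ⇒ id * Head ⇒ id * Stmt ⇒ id * id

Two distinct leftmost derivations for the same string.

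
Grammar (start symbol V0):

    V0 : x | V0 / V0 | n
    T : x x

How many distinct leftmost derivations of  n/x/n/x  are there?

Parse trees for n/x/n/x:
  [V0 [V0 n] / [V0 [V0 x] / [V0 [V0 n] / [V0 x]]]]
  [V0 [V0 n] / [V0 [V0 [V0 x] / [V0 n]] / [V0 x]]]
  [V0 [V0 [V0 n] / [V0 x]] / [V0 [V0 n] / [V0 x]]]
  [V0 [V0 [V0 n] / [V0 [V0 x] / [V0 n]]] / [V0 x]]
  [V0 [V0 [V0 [V0 n] / [V0 x]] / [V0 n]] / [V0 x]]

5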